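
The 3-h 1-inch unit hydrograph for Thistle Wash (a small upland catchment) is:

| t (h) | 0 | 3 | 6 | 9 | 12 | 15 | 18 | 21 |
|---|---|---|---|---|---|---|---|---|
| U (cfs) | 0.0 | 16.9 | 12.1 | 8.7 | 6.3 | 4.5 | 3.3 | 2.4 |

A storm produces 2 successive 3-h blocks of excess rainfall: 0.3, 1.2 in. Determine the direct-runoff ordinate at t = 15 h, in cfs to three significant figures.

By discrete convolution, Q_j = Σ (P_i / 1 in) · U_{j−i}.
At t = 15 h (j=5): Q = (0.3/1)·4.5 + (1.2/1)·6.3 = 8.91 cfs.

Q ≈ 8.91 cfs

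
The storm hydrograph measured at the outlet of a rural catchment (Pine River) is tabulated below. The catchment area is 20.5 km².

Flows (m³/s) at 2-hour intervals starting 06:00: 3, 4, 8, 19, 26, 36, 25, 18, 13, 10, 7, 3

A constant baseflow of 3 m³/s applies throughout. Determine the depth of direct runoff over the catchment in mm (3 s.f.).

Direct runoff: 0.0, 1.0, 5.0, 16.0, 23.0, 33.0, 22.0, 15.0, 10.0, 7.0, 4.0, 0.0 m³/s; ΣQ_DR = 136.0 m³/s.
V = ΣQ_DR · Δt = 136.0 × 7200 s = 9.792 × 10^5 m³.
Over A = 20.5 km², depth = V / A = 47.8 mm.

d ≈ 47.8 mm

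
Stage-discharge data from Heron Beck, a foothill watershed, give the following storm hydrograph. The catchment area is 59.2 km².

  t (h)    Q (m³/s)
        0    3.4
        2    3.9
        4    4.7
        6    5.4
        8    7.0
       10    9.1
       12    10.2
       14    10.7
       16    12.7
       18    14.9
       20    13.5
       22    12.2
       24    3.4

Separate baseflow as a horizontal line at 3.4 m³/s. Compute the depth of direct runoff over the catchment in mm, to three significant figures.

d ≈ 8.14 mm

Direct runoff: 0.0, 0.5, 1.3, 2.0, 3.6, 5.7, 6.8, 7.3, 9.3, 11.5, 10.1, 8.8, 0.0 m³/s; ΣQ_DR = 66.90 m³/s.
V = ΣQ_DR · Δt = 66.90 × 7200 s = 4.817 × 10^5 m³.
Over A = 59.2 km², depth = V / A = 8.14 mm.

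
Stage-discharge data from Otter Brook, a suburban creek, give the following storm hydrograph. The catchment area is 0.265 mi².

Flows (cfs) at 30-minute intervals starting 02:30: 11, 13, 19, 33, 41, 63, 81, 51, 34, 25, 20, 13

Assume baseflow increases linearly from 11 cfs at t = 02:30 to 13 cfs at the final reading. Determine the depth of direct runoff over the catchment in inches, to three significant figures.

Direct runoff: 0.00, 1.82, 7.64, 21.45, 29.27, 51.09, 68.91, 38.73, 21.55, 12.36, 7.18, 0.00 cfs; ΣQ_DR = 260.0 cfs.
V = ΣQ_DR · Δt = 260.0 × 1800 s = 4.680 × 10^5 ft³.
Over A = 0.265 mi², depth = V / A = 0.760 in.

d ≈ 0.760 in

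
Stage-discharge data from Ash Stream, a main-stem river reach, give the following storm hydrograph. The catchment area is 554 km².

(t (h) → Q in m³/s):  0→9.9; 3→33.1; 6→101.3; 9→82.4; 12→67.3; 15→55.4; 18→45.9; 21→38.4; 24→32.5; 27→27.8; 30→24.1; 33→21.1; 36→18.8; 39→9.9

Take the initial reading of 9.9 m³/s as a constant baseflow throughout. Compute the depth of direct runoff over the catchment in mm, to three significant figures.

d ≈ 8.37 mm

Direct runoff: 0.0, 23.2, 91.4, 72.5, 57.4, 45.5, 36.0, 28.5, 22.6, 17.9, 14.2, 11.2, 8.9, 0.0 m³/s; ΣQ_DR = 429.3 m³/s.
V = ΣQ_DR · Δt = 429.3 × 10800 s = 4.636 × 10^6 m³.
Over A = 554 km², depth = V / A = 8.37 mm.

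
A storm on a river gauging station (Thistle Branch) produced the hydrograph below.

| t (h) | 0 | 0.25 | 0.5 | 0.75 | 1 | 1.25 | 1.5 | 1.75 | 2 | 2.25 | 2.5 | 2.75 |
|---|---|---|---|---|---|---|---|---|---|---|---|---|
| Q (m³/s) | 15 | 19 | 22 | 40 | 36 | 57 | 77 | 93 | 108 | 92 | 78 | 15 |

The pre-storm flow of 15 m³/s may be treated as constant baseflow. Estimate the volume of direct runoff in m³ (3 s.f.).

Direct-runoff ordinates (Q − Q_b): 0.0, 4.0, 7.0, 25.0, 21.0, 42.0, 62.0, 78.0, 93.0, 77.0, 63.0, 0.0 m³/s.
ΣQ_DR = 472.0 m³/s.
With Δt = 0.25 h = 900 s, V = ΣQ_DR · Δt = 472.0 × 900 = 4.25 × 10^5 m³.

V ≈ 4.25 × 10^5 m³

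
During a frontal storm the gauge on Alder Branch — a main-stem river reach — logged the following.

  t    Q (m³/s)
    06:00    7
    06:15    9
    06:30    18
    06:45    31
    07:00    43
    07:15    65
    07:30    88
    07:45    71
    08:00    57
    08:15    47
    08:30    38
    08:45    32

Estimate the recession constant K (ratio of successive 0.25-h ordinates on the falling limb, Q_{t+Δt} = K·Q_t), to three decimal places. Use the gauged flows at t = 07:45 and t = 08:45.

K ≈ 0.819

Using the recession-limb readings at t = 07:45 and t = 08:45: Q falls from 71 to 32 m³/s over 4 intervals.
K = (Q₂/Q₁)^(1/4) = (32/71)^(1/4) = 0.819.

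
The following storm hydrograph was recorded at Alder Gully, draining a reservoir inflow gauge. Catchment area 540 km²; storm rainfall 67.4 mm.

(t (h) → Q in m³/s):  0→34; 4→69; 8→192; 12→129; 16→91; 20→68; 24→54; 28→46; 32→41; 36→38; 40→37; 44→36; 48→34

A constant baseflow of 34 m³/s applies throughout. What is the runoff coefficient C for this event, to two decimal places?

ΣQ_DR = 427.0 m³/s; V = ΣQ_DR·Δt = 6.149 × 10^6 m³.
Runoff depth d = V / A = 11.39 mm.
C = d / P = 11.39 / 67.4 = 0.17.

C ≈ 0.17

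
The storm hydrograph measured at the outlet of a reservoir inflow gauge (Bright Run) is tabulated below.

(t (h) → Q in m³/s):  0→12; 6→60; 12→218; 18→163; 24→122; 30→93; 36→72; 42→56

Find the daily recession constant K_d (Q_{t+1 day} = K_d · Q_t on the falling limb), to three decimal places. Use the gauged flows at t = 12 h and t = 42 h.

K_d ≈ 0.337

Between t = 12 h and t = 42 h the flow falls from 218 to 56 m³/s over 5×6 h = 30 h.
Per-interval ratio K = (56/218)^(1/5) = 0.7620; K_d = K^(24/6) = 0.337.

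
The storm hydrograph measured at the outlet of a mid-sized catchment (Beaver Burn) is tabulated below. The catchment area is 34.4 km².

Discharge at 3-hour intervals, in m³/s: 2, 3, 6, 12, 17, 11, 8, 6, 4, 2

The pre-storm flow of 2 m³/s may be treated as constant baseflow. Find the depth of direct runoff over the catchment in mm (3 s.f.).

d ≈ 16.0 mm

Direct runoff: 0.0, 1.0, 4.0, 10.0, 15.0, 9.0, 6.0, 4.0, 2.0, 0.0 m³/s; ΣQ_DR = 51.00 m³/s.
V = ΣQ_DR · Δt = 51.00 × 10800 s = 5.508 × 10^5 m³.
Over A = 34.4 km², depth = V / A = 16.0 mm.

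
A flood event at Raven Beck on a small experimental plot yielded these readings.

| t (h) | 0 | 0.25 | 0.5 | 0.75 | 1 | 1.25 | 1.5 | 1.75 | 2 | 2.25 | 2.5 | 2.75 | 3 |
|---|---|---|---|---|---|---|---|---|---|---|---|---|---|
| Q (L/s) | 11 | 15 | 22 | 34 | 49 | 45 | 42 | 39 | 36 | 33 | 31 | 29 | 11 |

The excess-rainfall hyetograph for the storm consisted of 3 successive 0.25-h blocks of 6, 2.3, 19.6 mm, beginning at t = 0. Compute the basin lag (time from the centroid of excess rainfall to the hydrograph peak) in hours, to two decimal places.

Centroid of excess rainfall: t_c = Σ P_i·t̄_i / ΣP_i = 0.4969 h (block centres at 0.125, 0.375, 0.625 h).
Hydrograph peak occurs at t = 1 h, so basin lag t_L = 1 − 0.4969 = 0.50 h.

t_L ≈ 0.50 h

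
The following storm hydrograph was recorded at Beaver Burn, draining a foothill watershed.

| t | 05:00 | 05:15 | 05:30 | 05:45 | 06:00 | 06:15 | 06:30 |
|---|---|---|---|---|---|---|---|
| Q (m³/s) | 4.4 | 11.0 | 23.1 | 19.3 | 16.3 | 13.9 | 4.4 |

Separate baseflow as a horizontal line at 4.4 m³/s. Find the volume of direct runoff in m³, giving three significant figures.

V ≈ 55400 m³

Direct-runoff ordinates (Q − Q_b): 0.0, 6.6, 18.7, 14.9, 11.9, 9.5, 0.0 m³/s.
ΣQ_DR = 61.60 m³/s.
With Δt = 0.25 h = 900 s, V = ΣQ_DR · Δt = 61.60 × 900 = 55400 m³.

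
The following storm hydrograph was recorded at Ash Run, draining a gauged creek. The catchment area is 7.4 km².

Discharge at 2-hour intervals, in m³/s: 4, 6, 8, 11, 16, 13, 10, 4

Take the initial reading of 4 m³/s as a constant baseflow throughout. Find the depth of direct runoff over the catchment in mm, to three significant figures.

d ≈ 38.9 mm

Direct runoff: 0.0, 2.0, 4.0, 7.0, 12.0, 9.0, 6.0, 0.0 m³/s; ΣQ_DR = 40.00 m³/s.
V = ΣQ_DR · Δt = 40.00 × 7200 s = 2.880 × 10^5 m³.
Over A = 7.4 km², depth = V / A = 38.9 mm.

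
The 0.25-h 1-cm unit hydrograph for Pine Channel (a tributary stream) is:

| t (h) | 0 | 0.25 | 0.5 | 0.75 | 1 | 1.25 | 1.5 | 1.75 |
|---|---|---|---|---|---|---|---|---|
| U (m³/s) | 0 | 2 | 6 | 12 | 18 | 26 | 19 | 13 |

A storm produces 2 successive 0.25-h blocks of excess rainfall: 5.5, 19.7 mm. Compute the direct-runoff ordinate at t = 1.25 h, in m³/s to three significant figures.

By discrete convolution, Q_j = Σ (P_i / 10 mm) · U_{j−i}.
At t = 1.25 h (j=5): Q = (5.5/10)·26 + (19.7/10)·18 = 49.8 m³/s.

Q ≈ 49.8 m³/s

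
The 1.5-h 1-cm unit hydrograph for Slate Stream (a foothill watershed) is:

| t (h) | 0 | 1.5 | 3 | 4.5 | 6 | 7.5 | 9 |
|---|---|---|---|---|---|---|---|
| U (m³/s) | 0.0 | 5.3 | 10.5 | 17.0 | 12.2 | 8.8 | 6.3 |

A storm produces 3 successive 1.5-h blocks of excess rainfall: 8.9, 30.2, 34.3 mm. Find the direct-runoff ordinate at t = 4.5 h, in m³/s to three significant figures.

By discrete convolution, Q_j = Σ (P_i / 10 mm) · U_{j−i}.
At t = 4.5 h (j=3): Q = (8.9/10)·17.0 + (30.2/10)·10.5 + (34.3/10)·5.3 = 65.0 m³/s.

Q ≈ 65.0 m³/s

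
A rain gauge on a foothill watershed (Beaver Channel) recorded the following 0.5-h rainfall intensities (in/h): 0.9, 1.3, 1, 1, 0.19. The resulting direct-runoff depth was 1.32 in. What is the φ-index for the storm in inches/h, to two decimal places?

Only the 4 blocks with intensity above φ contribute runoff: 0.9, 1.3, 1, 1 in/h.
Σ(I−φ)·Δt = d  ⇒  (0.9+1.3+1+1 − 4φ)·0.5 = 1.32
φ = (4.200 − 1.32/0.5) / 4 = 0.39 in/h.

φ ≈ 0.39 in/h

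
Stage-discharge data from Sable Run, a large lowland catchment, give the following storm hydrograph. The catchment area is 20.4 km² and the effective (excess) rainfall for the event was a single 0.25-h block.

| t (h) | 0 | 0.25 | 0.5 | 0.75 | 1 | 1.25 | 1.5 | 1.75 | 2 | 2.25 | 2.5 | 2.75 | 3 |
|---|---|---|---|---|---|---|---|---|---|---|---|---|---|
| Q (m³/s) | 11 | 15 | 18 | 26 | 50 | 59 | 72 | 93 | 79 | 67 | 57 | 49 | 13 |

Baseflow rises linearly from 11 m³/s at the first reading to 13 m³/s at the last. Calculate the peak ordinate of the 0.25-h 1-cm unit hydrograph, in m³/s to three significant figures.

U_p ≈ 40.4 m³/s

Direct runoff: 0.00, 3.83, 6.67, 14.50, 38.33, 47.17, 60.00, 80.83, 66.67, 54.50, 44.33, 36.17, 0.00 m³/s; ΣQ_DR = 453.0 m³/s, peak = 80.83 m³/s.
Runoff depth d = ΣQ_DR·Δt / A = 453.0 × 900 / (20.4 km²) = 19.99 mm.
The 1-cm UH is the DRH scaled by (10 mm)/d, so U_p = 80.83 × 10/19.99 = 40.4 m³/s.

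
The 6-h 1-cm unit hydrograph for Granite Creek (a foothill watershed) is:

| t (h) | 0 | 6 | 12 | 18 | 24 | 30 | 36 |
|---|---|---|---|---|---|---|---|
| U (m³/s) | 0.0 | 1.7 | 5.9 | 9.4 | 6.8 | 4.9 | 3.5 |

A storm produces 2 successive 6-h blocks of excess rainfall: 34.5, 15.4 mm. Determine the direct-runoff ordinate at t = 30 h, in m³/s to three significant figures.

Q ≈ 27.4 m³/s

By discrete convolution, Q_j = Σ (P_i / 10 mm) · U_{j−i}.
At t = 30 h (j=5): Q = (34.5/10)·4.9 + (15.4/10)·6.8 = 27.4 m³/s.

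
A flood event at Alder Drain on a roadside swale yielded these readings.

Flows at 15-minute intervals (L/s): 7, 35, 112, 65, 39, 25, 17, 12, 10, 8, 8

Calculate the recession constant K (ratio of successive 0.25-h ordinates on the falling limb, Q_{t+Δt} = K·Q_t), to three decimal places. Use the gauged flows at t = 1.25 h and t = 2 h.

Using the recession-limb readings at t = 1.25 h and t = 2 h: Q falls from 25 to 10 L/s over 3 intervals.
K = (Q₂/Q₁)^(1/3) = (10/25)^(1/3) = 0.737.

K ≈ 0.737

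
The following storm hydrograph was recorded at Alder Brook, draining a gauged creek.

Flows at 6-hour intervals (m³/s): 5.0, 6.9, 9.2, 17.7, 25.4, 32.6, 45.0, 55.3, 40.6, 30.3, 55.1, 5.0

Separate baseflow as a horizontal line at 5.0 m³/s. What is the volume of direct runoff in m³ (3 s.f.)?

V ≈ 5.79 × 10^6 m³

Direct-runoff ordinates (Q − Q_b): 0.0, 1.9, 4.2, 12.7, 20.4, 27.6, 40.0, 50.3, 35.6, 25.3, 50.1, 0.0 m³/s.
ΣQ_DR = 268.1 m³/s.
With Δt = 6 h = 21600 s, V = ΣQ_DR · Δt = 268.1 × 21600 = 5.79 × 10^6 m³.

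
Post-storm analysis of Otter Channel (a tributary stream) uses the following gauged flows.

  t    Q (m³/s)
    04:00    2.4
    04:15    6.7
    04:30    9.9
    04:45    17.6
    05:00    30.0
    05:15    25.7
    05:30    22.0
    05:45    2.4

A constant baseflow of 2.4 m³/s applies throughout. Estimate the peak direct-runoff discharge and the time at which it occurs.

Q_p = 27.6 m³/s at t = 05:00

Subtracting baseflow gives direct-runoff ordinates: 0.0, 4.3, 7.5, 15.2, 27.6, 23.3, 19.6, 0.0 m³/s.
The maximum is 27.6 m³/s, occurring at the reading for t = 05:00.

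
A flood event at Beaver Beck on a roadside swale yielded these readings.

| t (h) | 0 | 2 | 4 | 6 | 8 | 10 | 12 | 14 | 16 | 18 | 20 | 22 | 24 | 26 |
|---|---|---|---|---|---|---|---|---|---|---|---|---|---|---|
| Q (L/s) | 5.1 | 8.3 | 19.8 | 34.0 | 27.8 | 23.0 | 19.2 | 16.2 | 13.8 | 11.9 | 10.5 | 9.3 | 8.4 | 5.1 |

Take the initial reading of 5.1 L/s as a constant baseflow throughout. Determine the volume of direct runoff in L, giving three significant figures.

V ≈ 1.02 × 10^6 L

Direct-runoff ordinates (Q − Q_b): 0.0, 3.2, 14.7, 28.9, 22.7, 17.9, 14.1, 11.1, 8.7, 6.8, 5.4, 4.2, 3.3, 0.0 L/s.
ΣQ_DR = 141.0 L/s.
With Δt = 2 h = 7200 s, V = ΣQ_DR · Δt = 141.0 × 7200 = 1.02 × 10^6 L.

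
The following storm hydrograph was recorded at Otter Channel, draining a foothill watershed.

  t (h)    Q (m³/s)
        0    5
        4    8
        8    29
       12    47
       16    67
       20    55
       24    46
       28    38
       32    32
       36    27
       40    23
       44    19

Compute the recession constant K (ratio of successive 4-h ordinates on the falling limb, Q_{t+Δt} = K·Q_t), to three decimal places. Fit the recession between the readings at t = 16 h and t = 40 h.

K ≈ 0.837

Using the recession-limb readings at t = 16 h and t = 40 h: Q falls from 67 to 23 m³/s over 6 intervals.
K = (Q₂/Q₁)^(1/6) = (23/67)^(1/6) = 0.837.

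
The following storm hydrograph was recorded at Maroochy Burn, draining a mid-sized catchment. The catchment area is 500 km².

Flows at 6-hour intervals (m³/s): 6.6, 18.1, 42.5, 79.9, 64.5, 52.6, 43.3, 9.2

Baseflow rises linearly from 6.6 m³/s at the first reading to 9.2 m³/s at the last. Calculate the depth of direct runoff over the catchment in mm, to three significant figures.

Direct runoff: 0.00, 11.13, 35.16, 72.19, 56.41, 44.14, 34.47, 0.00 m³/s; ΣQ_DR = 253.5 m³/s.
V = ΣQ_DR · Δt = 253.5 × 21600 s = 5.476 × 10^6 m³.
Over A = 500 km², depth = V / A = 11.0 mm.

d ≈ 11.0 mm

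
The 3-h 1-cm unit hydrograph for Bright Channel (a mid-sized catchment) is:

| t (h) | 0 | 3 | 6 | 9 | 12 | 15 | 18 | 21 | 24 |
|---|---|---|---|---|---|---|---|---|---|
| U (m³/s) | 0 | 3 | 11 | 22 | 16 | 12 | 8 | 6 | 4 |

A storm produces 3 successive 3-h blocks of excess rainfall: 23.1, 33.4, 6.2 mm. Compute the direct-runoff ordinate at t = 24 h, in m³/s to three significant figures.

Q ≈ 34.2 m³/s

By discrete convolution, Q_j = Σ (P_i / 10 mm) · U_{j−i}.
At t = 24 h (j=8): Q = (23.1/10)·4 + (33.4/10)·6 + (6.2/10)·8 = 34.2 m³/s.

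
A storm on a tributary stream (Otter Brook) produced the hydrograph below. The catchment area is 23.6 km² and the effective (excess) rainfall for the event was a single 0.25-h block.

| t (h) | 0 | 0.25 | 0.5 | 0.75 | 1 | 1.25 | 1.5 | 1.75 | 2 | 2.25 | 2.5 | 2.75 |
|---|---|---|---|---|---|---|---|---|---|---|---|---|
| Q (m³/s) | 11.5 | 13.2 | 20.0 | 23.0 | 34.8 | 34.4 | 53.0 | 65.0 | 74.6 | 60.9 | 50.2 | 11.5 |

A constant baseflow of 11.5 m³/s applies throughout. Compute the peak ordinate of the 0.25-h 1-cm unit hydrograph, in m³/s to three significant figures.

Direct runoff: 0.0, 1.7, 8.5, 11.5, 23.3, 22.9, 41.5, 53.5, 63.1, 49.4, 38.7, 0.0 m³/s; ΣQ_DR = 314.1 m³/s, peak = 63.1 m³/s.
Runoff depth d = ΣQ_DR·Δt / A = 314.1 × 900 / (23.6 km²) = 11.98 mm.
The 1-cm UH is the DRH scaled by (10 mm)/d, so U_p = 63.1 × 10/11.98 = 52.7 m³/s.

U_p ≈ 52.7 m³/s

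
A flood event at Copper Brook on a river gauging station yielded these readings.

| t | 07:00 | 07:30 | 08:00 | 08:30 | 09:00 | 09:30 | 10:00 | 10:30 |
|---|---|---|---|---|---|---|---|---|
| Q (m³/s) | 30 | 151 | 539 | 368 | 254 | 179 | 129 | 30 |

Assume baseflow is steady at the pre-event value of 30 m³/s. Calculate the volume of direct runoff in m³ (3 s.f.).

V ≈ 2.59 × 10^6 m³

Direct-runoff ordinates (Q − Q_b): 0.0, 121.0, 509.0, 338.0, 224.0, 149.0, 99.0, 0.0 m³/s.
ΣQ_DR = 1440 m³/s.
With Δt = 0.5 h = 1800 s, V = ΣQ_DR · Δt = 1440 × 1800 = 2.59 × 10^6 m³.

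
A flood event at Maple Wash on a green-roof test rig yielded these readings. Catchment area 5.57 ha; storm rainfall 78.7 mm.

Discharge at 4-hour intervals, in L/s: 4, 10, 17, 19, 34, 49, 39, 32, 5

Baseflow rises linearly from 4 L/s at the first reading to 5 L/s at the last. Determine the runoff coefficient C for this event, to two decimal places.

C ≈ 0.55

ΣQ_DR = 168.5 L/s; V = ΣQ_DR·Δt = 2.426 × 10^6 L.
Runoff depth d = V / A = 43.56 mm.
C = d / P = 43.56 / 78.7 = 0.55.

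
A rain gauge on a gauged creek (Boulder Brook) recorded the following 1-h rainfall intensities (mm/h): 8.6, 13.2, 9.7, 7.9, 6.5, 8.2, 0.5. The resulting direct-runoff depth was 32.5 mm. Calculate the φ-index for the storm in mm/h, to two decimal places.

φ ≈ 3.60 mm/h

Only the 6 blocks with intensity above φ contribute runoff: 8.6, 13.2, 9.7, 7.9, 6.5, 8.2 mm/h.
Σ(I−φ)·Δt = d  ⇒  (8.6+13.2+9.7+7.9+6.5+8.2 − 6φ)·1 = 32.5
φ = (54.10 − 32.5/1) / 6 = 3.60 mm/h.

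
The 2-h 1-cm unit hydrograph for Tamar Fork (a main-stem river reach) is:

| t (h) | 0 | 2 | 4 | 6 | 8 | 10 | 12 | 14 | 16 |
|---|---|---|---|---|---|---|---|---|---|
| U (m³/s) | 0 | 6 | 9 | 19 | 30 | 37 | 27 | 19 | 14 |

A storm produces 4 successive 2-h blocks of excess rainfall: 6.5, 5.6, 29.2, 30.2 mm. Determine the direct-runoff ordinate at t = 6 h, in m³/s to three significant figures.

By discrete convolution, Q_j = Σ (P_i / 10 mm) · U_{j−i}.
At t = 6 h (j=3): Q = (6.5/10)·19 + (5.6/10)·9 + (29.2/10)·6 + (30.2/10)·0 = 34.9 m³/s.

Q ≈ 34.9 m³/s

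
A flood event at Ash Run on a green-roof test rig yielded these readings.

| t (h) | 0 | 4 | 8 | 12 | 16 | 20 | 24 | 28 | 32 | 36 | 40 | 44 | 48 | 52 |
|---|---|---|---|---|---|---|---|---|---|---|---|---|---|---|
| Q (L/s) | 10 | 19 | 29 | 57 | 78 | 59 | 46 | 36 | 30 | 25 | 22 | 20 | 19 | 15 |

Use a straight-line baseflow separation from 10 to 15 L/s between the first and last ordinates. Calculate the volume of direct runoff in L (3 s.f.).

Direct-runoff ordinates (Q − Q_b): 0.00, 8.62, 18.23, 45.85, 66.46, 47.08, 33.69, 23.31, 16.92, 11.54, 8.15, 5.77, 4.38, 0.00 L/s.
ΣQ_DR = 290.0 L/s.
With Δt = 4 h = 14400 s, V = ΣQ_DR · Δt = 290.0 × 14400 = 4.18 × 10^6 L.

V ≈ 4.18 × 10^6 L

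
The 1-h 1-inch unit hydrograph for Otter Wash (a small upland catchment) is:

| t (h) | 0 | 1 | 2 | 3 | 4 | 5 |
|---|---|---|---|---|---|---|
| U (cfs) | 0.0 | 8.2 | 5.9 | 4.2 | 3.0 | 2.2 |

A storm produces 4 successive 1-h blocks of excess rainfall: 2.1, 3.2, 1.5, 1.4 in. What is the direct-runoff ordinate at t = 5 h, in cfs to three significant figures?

By discrete convolution, Q_j = Σ (P_i / 1 in) · U_{j−i}.
At t = 5 h (j=5): Q = (2.1/1)·2.2 + (3.2/1)·3.0 + (1.5/1)·4.2 + (1.4/1)·5.9 = 28.8 cfs.

Q ≈ 28.8 cfs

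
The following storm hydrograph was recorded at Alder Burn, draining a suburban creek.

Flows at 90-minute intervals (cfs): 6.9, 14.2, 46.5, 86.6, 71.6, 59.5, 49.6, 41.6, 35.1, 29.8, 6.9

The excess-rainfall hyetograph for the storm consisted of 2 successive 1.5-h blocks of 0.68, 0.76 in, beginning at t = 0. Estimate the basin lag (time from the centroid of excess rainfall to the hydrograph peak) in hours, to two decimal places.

t_L ≈ 2.96 h

Centroid of excess rainfall: t_c = Σ P_i·t̄_i / ΣP_i = 1.5417 h (block centres at 0.75, 2.25 h).
Hydrograph peak occurs at t = 4.5 h, so basin lag t_L = 4.5 − 1.5417 = 2.96 h.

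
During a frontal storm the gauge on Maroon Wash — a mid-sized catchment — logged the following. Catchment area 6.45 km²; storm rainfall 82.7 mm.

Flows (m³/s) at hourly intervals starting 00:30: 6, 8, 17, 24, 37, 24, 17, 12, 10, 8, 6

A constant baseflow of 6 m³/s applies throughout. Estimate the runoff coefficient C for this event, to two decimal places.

ΣQ_DR = 103.0 m³/s; V = ΣQ_DR·Δt = 3.708 × 10^5 m³.
Runoff depth d = V / A = 57.49 mm.
C = d / P = 57.49 / 82.7 = 0.70.

C ≈ 0.70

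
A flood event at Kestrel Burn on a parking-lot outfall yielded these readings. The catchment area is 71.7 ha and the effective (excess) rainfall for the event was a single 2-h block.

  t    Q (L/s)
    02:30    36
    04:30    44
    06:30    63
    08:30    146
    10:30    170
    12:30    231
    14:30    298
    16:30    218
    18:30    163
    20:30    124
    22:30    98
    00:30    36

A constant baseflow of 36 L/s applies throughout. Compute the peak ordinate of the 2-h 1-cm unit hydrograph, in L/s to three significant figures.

Direct runoff: 0.0, 8.0, 27.0, 110.0, 134.0, 195.0, 262.0, 182.0, 127.0, 88.0, 62.0, 0.0 L/s; ΣQ_DR = 1195 L/s, peak = 262.0 L/s.
Runoff depth d = ΣQ_DR·Δt / A = 1195 × 7200 / (71.7 ha) = 12.00 mm.
The 1-cm UH is the DRH scaled by (10 mm)/d, so U_p = 262.0 × 10/12.00 = 218 L/s.

U_p ≈ 218 L/s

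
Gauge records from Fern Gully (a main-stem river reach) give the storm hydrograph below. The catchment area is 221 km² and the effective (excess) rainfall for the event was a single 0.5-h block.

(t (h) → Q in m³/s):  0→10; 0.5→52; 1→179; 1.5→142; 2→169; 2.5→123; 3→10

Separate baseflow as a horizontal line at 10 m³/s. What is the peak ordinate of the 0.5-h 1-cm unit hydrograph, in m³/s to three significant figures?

Direct runoff: 0.0, 42.0, 169.0, 132.0, 159.0, 113.0, 0.0 m³/s; ΣQ_DR = 615.0 m³/s, peak = 169.0 m³/s.
Runoff depth d = ΣQ_DR·Δt / A = 615.0 × 1800 / (221 km²) = 5.009 mm.
The 1-cm UH is the DRH scaled by (10 mm)/d, so U_p = 169.0 × 10/5.009 = 337 m³/s.

U_p ≈ 337 m³/s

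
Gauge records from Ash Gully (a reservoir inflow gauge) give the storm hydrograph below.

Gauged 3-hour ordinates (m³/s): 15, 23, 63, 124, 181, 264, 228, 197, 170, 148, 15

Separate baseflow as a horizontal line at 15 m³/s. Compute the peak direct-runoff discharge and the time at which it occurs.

Subtracting baseflow gives direct-runoff ordinates: 0.0, 8.0, 48.0, 109.0, 166.0, 249.0, 213.0, 182.0, 155.0, 133.0, 0.0 m³/s.
The maximum is 249.0 m³/s, occurring at the reading for t = 15 h.

Q_p = 249.0 m³/s at t = 15 h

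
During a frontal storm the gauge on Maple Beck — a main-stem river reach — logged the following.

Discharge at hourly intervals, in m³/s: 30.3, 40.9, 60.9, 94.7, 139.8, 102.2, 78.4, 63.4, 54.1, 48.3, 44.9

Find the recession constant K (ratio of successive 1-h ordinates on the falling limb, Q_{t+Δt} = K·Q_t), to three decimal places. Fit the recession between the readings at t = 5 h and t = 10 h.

K ≈ 0.848

Using the recession-limb readings at t = 5 h and t = 10 h: Q falls from 102.2 to 44.9 m³/s over 5 intervals.
K = (Q₂/Q₁)^(1/5) = (44.9/102.2)^(1/5) = 0.848.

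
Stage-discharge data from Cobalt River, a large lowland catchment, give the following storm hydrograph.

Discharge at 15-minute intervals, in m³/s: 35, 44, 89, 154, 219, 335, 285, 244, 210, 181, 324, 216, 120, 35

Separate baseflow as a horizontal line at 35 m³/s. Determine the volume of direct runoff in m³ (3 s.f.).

V ≈ 1.80 × 10^6 m³

Direct-runoff ordinates (Q − Q_b): 0.0, 9.0, 54.0, 119.0, 184.0, 300.0, 250.0, 209.0, 175.0, 146.0, 289.0, 181.0, 85.0, 0.0 m³/s.
ΣQ_DR = 2001 m³/s.
With Δt = 0.25 h = 900 s, V = ΣQ_DR · Δt = 2001 × 900 = 1.80 × 10^6 m³.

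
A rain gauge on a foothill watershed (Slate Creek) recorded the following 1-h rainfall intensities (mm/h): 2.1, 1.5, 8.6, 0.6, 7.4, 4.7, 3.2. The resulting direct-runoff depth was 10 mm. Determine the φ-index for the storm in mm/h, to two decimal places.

Only the 3 blocks with intensity above φ contribute runoff: 8.6, 7.4, 4.7 mm/h.
Σ(I−φ)·Δt = d  ⇒  (8.6+7.4+4.7 − 3φ)·1 = 10
φ = (20.70 − 10/1) / 3 = 3.57 mm/h.

φ ≈ 3.57 mm/h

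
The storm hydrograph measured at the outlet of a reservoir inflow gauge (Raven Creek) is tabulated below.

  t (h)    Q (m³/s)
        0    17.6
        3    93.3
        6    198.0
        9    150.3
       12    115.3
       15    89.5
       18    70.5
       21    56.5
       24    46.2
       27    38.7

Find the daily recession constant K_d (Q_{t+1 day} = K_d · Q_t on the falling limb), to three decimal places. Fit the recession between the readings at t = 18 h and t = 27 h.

Between t = 18 h and t = 27 h the flow falls from 70.5 to 38.7 m³/s over 3×3 h = 9 h.
Per-interval ratio K = (38.7/70.5)^(1/3) = 0.8188; K_d = K^(24/3) = 0.202.

K_d ≈ 0.202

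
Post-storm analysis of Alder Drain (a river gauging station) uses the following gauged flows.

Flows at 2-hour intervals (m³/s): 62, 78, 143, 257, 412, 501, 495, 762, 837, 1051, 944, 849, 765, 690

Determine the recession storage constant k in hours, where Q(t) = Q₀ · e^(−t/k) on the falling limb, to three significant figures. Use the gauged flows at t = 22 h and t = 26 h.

k ≈ 19.3 h

On the falling limb, Q drops from 849 to 690 m³/s between t = 22 h and t = 26 h (Δt = 4 h).
k = −Δt / ln(Q₂/Q₁) = −4 / ln(690/849) = 19.3 h.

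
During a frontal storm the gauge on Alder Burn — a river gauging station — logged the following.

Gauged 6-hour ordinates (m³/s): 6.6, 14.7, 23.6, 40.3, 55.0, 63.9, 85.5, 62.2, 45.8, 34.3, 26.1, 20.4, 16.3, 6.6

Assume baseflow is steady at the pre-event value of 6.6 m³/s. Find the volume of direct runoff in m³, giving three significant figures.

Direct-runoff ordinates (Q − Q_b): 0.0, 8.1, 17.0, 33.7, 48.4, 57.3, 78.9, 55.6, 39.2, 27.7, 19.5, 13.8, 9.7, 0.0 m³/s.
ΣQ_DR = 408.9 m³/s.
With Δt = 6 h = 21600 s, V = ΣQ_DR · Δt = 408.9 × 21600 = 8.83 × 10^6 m³.

V ≈ 8.83 × 10^6 m³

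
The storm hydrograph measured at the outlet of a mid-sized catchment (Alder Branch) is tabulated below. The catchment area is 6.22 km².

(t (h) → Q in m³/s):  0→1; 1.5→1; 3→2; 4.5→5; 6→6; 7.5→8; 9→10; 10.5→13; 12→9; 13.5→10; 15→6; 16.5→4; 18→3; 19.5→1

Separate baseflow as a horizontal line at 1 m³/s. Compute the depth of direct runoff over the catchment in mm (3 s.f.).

d ≈ 56.4 mm

Direct runoff: 0.0, 0.0, 1.0, 4.0, 5.0, 7.0, 9.0, 12.0, 8.0, 9.0, 5.0, 3.0, 2.0, 0.0 m³/s; ΣQ_DR = 65.00 m³/s.
V = ΣQ_DR · Δt = 65.00 × 5400 s = 3.510 × 10^5 m³.
Over A = 6.22 km², depth = V / A = 56.4 mm.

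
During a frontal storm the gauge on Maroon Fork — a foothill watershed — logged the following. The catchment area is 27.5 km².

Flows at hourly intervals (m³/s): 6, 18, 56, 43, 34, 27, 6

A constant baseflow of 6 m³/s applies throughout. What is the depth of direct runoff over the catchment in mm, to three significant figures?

Direct runoff: 0.0, 12.0, 50.0, 37.0, 28.0, 21.0, 0.0 m³/s; ΣQ_DR = 148.0 m³/s.
V = ΣQ_DR · Δt = 148.0 × 3600 s = 5.328 × 10^5 m³.
Over A = 27.5 km², depth = V / A = 19.4 mm.

d ≈ 19.4 mm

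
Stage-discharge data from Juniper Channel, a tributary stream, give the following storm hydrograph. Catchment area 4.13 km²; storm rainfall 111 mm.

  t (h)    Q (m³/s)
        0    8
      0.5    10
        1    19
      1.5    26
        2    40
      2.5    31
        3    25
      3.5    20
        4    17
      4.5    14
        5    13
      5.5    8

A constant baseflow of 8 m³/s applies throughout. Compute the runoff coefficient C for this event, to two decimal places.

ΣQ_DR = 135.0 m³/s; V = ΣQ_DR·Δt = 2.430 × 10^5 m³.
Runoff depth d = V / A = 58.84 mm.
C = d / P = 58.84 / 111 = 0.53.

C ≈ 0.53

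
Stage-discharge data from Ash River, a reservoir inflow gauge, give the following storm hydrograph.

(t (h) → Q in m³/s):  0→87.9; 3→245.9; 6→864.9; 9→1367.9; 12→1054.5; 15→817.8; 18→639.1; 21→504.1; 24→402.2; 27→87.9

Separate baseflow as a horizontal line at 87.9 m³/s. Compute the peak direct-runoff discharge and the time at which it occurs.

Q_p = 1280.0 m³/s at t = 9 h

Subtracting baseflow gives direct-runoff ordinates: 0.0, 158.0, 777.0, 1280.0, 966.6, 729.9, 551.2, 416.2, 314.3, 0.0 m³/s.
The maximum is 1280.0 m³/s, occurring at the reading for t = 9 h.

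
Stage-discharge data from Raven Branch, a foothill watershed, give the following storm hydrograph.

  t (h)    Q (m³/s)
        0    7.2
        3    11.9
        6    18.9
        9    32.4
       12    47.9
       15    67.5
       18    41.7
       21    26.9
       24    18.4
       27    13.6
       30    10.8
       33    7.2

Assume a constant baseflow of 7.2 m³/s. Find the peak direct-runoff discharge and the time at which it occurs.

Subtracting baseflow gives direct-runoff ordinates: 0.0, 4.7, 11.7, 25.2, 40.7, 60.3, 34.5, 19.7, 11.2, 6.4, 3.6, 0.0 m³/s.
The maximum is 60.3 m³/s, occurring at the reading for t = 15 h.

Q_p = 60.3 m³/s at t = 15 h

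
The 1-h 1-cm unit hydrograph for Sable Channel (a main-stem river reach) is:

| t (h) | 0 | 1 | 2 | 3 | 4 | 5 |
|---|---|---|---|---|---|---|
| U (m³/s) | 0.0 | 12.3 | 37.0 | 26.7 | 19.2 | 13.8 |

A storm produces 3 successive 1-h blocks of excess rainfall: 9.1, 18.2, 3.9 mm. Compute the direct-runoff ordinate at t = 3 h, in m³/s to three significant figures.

Q ≈ 96.4 m³/s

By discrete convolution, Q_j = Σ (P_i / 10 mm) · U_{j−i}.
At t = 3 h (j=3): Q = (9.1/10)·26.7 + (18.2/10)·37.0 + (3.9/10)·12.3 = 96.4 m³/s.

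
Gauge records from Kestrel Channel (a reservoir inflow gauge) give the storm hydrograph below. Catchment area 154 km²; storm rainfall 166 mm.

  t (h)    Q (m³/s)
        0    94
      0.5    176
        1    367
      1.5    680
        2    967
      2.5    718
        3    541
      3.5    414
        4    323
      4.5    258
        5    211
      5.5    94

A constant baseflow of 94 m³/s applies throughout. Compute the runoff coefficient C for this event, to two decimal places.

ΣQ_DR = 3715 m³/s; V = ΣQ_DR·Δt = 6.687 × 10^6 m³.
Runoff depth d = V / A = 43.42 mm.
C = d / P = 43.42 / 166 = 0.26.

C ≈ 0.26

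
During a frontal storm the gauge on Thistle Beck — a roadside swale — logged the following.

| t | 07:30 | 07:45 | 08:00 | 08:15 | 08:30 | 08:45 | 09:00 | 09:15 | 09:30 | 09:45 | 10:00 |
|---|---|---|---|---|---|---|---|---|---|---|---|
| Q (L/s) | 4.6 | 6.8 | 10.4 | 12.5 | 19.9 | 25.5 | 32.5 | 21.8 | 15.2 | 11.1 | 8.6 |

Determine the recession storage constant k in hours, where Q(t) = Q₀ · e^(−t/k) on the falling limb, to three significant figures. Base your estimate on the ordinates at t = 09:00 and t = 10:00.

On the falling limb, Q drops from 32.5 to 8.6 L/s between t = 09:00 and t = 10:00 (Δt = 1 h).
k = −Δt / ln(Q₂/Q₁) = −1 / ln(8.6/32.5) = 0.752 h.

k ≈ 0.752 h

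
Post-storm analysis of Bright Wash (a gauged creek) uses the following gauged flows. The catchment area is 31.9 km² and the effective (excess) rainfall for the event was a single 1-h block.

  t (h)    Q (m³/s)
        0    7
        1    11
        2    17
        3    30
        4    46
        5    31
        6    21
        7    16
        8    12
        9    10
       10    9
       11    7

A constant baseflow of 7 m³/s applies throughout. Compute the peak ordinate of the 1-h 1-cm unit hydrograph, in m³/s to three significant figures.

Direct runoff: 0.0, 4.0, 10.0, 23.0, 39.0, 24.0, 14.0, 9.0, 5.0, 3.0, 2.0, 0.0 m³/s; ΣQ_DR = 133.0 m³/s, peak = 39.0 m³/s.
Runoff depth d = ΣQ_DR·Δt / A = 133.0 × 3600 / (31.9 km²) = 15.01 mm.
The 1-cm UH is the DRH scaled by (10 mm)/d, so U_p = 39.0 × 10/15.01 = 26.0 m³/s.

U_p ≈ 26.0 m³/s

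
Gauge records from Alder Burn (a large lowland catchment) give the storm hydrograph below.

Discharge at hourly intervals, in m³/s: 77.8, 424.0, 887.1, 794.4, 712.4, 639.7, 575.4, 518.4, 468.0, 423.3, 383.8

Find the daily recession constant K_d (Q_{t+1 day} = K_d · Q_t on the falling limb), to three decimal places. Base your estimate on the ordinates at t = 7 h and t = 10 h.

K_d ≈ 0.090

Between t = 7 h and t = 10 h the flow falls from 518.4 to 383.8 m³/s over 3×1 h = 3 h.
Per-interval ratio K = (383.8/518.4)^(1/3) = 0.9046; K_d = K^(24/1) = 0.090.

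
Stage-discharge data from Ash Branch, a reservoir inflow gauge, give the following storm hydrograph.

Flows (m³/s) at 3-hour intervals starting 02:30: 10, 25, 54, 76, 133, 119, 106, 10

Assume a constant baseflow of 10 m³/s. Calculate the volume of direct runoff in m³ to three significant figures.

Direct-runoff ordinates (Q − Q_b): 0.0, 15.0, 44.0, 66.0, 123.0, 109.0, 96.0, 0.0 m³/s.
ΣQ_DR = 453.0 m³/s.
With Δt = 3 h = 10800 s, V = ΣQ_DR · Δt = 453.0 × 10800 = 4.89 × 10^6 m³.

V ≈ 4.89 × 10^6 m³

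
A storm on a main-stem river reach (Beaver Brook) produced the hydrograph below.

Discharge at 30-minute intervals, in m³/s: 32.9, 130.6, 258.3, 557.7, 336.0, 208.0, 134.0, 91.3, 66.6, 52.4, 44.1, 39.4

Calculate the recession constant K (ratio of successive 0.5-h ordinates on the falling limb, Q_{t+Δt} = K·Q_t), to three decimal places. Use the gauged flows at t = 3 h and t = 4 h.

Using the recession-limb readings at t = 3 h and t = 4 h: Q falls from 134.0 to 66.6 m³/s over 2 intervals.
K = (Q₂/Q₁)^(1/2) = (66.6/134.0)^(1/2) = 0.705.

K ≈ 0.705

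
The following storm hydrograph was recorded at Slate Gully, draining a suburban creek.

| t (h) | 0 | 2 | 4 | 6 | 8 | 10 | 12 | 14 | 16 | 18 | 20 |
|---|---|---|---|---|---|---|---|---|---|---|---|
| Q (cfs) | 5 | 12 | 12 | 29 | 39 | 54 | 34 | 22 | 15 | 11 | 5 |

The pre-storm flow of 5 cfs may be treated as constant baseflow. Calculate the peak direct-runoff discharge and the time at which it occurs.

Subtracting baseflow gives direct-runoff ordinates: 0.0, 7.0, 7.0, 24.0, 34.0, 49.0, 29.0, 17.0, 10.0, 6.0, 0.0 cfs.
The maximum is 49.0 cfs, occurring at the reading for t = 10 h.

Q_p = 49.0 cfs at t = 10 h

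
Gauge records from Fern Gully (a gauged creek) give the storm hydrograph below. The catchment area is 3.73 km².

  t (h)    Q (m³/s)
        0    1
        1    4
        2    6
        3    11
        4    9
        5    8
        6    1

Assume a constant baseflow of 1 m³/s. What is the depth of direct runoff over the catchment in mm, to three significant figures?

Direct runoff: 0.0, 3.0, 5.0, 10.0, 8.0, 7.0, 0.0 m³/s; ΣQ_DR = 33.00 m³/s.
V = ΣQ_DR · Δt = 33.00 × 3600 s = 1.188 × 10^5 m³.
Over A = 3.73 km², depth = V / A = 31.8 mm.

d ≈ 31.8 mm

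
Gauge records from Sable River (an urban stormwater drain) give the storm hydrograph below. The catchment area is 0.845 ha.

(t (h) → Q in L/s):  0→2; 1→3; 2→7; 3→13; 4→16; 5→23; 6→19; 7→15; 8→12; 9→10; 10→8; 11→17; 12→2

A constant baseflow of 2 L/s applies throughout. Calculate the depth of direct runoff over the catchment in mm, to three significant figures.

Direct runoff: 0.0, 1.0, 5.0, 11.0, 14.0, 21.0, 17.0, 13.0, 10.0, 8.0, 6.0, 15.0, 0.0 L/s; ΣQ_DR = 121.0 L/s.
V = ΣQ_DR · Δt = 121.0 × 3600 s = 4.356 × 10^5 L.
Over A = 0.845 ha, depth = V / A = 51.6 mm.

d ≈ 51.6 mm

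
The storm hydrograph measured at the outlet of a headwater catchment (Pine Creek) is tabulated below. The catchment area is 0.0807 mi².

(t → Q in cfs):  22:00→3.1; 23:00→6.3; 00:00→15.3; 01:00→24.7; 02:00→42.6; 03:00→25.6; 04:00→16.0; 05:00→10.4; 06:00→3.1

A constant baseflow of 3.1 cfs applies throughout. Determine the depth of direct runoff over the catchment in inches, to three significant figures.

Direct runoff: 0.0, 3.2, 12.2, 21.6, 39.5, 22.5, 12.9, 7.3, 0.0 cfs; ΣQ_DR = 119.2 cfs.
V = ΣQ_DR · Δt = 119.2 × 3600 s = 4.291 × 10^5 ft³.
Over A = 0.0807 mi², depth = V / A = 2.29 in.

d ≈ 2.29 in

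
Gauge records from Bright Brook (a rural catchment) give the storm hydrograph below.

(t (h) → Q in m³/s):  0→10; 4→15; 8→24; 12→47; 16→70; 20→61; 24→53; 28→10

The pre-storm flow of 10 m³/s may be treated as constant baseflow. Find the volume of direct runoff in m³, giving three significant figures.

V ≈ 3.02 × 10^6 m³

Direct-runoff ordinates (Q − Q_b): 0.0, 5.0, 14.0, 37.0, 60.0, 51.0, 43.0, 0.0 m³/s.
ΣQ_DR = 210.0 m³/s.
With Δt = 4 h = 14400 s, V = ΣQ_DR · Δt = 210.0 × 14400 = 3.02 × 10^6 m³.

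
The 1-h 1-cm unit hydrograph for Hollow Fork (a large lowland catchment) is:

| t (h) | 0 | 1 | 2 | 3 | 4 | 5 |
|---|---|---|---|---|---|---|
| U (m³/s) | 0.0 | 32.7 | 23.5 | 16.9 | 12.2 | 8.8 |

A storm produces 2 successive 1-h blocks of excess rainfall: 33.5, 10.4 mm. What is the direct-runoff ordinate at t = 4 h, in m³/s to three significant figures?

By discrete convolution, Q_j = Σ (P_i / 10 mm) · U_{j−i}.
At t = 4 h (j=4): Q = (33.5/10)·12.2 + (10.4/10)·16.9 = 58.4 m³/s.

Q ≈ 58.4 m³/s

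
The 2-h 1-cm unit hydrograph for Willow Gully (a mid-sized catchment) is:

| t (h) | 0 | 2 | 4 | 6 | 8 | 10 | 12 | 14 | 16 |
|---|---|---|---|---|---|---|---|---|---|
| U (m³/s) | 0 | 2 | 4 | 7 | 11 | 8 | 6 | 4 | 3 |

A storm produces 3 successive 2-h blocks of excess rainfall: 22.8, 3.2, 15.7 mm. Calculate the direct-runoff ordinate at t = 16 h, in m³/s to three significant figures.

Q ≈ 17.5 m³/s

By discrete convolution, Q_j = Σ (P_i / 10 mm) · U_{j−i}.
At t = 16 h (j=8): Q = (22.8/10)·3 + (3.2/10)·4 + (15.7/10)·6 = 17.5 m³/s.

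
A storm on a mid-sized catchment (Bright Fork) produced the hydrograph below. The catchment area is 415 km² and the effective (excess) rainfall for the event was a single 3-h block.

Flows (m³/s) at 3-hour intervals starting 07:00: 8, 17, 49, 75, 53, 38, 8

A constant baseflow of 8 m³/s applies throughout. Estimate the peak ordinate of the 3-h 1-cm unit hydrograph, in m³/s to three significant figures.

Direct runoff: 0.0, 9.0, 41.0, 67.0, 45.0, 30.0, 0.0 m³/s; ΣQ_DR = 192.0 m³/s, peak = 67.0 m³/s.
Runoff depth d = ΣQ_DR·Δt / A = 192.0 × 10800 / (415 km²) = 4.997 mm.
The 1-cm UH is the DRH scaled by (10 mm)/d, so U_p = 67.0 × 10/4.997 = 134 m³/s.

U_p ≈ 134 m³/s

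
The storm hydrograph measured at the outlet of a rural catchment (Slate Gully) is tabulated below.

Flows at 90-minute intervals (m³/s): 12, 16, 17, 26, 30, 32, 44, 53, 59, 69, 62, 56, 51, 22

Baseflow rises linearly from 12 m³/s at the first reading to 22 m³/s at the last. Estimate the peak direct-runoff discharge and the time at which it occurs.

Subtracting baseflow gives direct-runoff ordinates: 0.00, 3.23, 3.46, 11.69, 14.92, 16.15, 27.38, 35.62, 40.85, 50.08, 42.31, 35.54, 29.77, 0.00 m³/s.
The maximum is 50.08 m³/s, occurring at the reading for t = 13.5 h.

Q_p = 50.08 m³/s at t = 13.5 h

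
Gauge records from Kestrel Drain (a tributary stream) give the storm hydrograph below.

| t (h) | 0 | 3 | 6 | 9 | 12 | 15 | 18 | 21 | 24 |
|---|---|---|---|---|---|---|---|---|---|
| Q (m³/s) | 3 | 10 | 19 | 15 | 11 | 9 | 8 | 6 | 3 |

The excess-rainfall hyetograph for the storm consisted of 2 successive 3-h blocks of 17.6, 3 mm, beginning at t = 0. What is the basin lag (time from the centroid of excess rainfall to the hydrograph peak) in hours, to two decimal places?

Centroid of excess rainfall: t_c = Σ P_i·t̄_i / ΣP_i = 1.9369 h (block centres at 1.5, 4.5 h).
Hydrograph peak occurs at t = 6 h, so basin lag t_L = 6 − 1.9369 = 4.06 h.

t_L ≈ 4.06 h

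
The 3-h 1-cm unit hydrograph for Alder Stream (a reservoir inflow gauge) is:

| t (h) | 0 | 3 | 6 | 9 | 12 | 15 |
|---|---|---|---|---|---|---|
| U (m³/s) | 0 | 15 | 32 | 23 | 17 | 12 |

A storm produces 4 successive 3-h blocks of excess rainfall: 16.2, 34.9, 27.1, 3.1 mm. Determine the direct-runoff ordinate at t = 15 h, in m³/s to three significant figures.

Q ≈ 151 m³/s

By discrete convolution, Q_j = Σ (P_i / 10 mm) · U_{j−i}.
At t = 15 h (j=5): Q = (16.2/10)·12 + (34.9/10)·17 + (27.1/10)·23 + (3.1/10)·32 = 151 m³/s.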